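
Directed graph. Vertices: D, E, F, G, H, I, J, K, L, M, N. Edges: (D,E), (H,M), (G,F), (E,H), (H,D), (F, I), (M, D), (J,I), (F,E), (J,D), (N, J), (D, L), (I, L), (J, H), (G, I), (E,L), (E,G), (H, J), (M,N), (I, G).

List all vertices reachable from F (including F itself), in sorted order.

D, E, F, G, H, I, J, L, M, N

Start at F.
Its neighbours: E, I.
Then their neighbours: G, H, L.
Then next layer: D, J, M.
Then next layer: N.
Nothing further is reachable.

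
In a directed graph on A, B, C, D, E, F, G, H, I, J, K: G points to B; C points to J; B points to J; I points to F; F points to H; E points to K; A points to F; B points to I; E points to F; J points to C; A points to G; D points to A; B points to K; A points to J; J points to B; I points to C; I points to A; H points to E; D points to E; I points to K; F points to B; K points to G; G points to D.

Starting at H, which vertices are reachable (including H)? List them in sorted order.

A, B, C, D, E, F, G, H, I, J, K

Start at H.
Its neighbours: E.
Then their neighbours: F, K.
Then next layer: B, G.
Then next layer: D, I, J.
Then next layer: A, C.
Every vertex is now reached.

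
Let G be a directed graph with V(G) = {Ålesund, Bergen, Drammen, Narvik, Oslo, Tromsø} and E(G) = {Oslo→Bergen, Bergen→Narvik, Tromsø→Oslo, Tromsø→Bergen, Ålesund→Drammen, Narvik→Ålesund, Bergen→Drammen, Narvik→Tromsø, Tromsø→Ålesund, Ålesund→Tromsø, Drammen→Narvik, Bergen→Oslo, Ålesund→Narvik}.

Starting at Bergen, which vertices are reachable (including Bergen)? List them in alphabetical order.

Start at Bergen.
Its neighbours: Drammen, Narvik, Oslo.
Then their neighbours: Ålesund, Tromsø.
Every vertex is now reached.

Ålesund, Bergen, Drammen, Narvik, Oslo, Tromsø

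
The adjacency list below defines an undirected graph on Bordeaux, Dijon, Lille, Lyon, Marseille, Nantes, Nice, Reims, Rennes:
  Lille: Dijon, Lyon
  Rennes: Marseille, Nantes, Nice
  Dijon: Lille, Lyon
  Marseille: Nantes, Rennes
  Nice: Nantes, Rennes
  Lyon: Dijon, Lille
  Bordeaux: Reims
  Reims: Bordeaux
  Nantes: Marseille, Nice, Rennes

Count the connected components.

From Bordeaux: component {Bordeaux, Reims}.
From Dijon: component {Dijon, Lille, Lyon}.
From Marseille: component {Marseille, Nantes, Nice, Rennes}.
That's 3 components.

3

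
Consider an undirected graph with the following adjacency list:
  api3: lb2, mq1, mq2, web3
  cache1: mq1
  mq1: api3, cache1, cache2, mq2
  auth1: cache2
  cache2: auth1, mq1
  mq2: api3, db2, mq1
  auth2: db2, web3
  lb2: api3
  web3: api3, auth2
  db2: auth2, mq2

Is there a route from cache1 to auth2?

Explore from cache1.
Distance 1: reach mq1.
Distance 2: reach api3, cache2, mq2.
Distance 3: reach auth1, db2, lb2, web3.
Distance 4: reach auth2.
Found auth2.

Yes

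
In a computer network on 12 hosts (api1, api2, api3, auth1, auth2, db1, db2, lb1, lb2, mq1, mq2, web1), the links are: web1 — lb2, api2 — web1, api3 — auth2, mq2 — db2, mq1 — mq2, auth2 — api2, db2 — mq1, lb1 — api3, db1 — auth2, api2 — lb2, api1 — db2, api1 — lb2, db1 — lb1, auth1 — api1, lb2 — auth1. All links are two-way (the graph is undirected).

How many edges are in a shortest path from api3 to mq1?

Distance 0: api3.
Distance 1: auth2, lb1.
Distance 2: api2, db1.
Distance 3: lb2, web1.
Distance 4: api1, auth1.
Distance 5: db2.
Distance 6: mq1, mq2 — contains mq1.

6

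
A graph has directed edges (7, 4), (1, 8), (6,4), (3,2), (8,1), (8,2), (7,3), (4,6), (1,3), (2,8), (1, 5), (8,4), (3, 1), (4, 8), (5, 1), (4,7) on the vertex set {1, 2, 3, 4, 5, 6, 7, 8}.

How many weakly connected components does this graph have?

1

From 1: component {1, 2, 3, 4, 5, 6, 7, 8}.
That's 1 component.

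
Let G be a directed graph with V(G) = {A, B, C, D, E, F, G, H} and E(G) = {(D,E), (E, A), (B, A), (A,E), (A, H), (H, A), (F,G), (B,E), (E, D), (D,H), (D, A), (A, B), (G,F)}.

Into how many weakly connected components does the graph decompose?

From A: component {A, B, D, E, H}.
From C: component {C}.
From F: component {F, G}.
That's 3 components.

3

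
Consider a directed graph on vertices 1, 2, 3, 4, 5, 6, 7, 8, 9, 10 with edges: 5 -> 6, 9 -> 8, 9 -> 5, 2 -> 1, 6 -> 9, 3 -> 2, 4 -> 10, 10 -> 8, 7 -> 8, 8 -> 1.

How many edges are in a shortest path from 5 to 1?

4

Distance 0: 5.
Distance 1: 6.
Distance 2: 9.
Distance 3: 8.
Distance 4: 1 — contains 1.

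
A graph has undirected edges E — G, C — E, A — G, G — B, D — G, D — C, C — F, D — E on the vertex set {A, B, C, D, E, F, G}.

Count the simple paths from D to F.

3

D–C–F
D–E–C–F
D–G–E–C–F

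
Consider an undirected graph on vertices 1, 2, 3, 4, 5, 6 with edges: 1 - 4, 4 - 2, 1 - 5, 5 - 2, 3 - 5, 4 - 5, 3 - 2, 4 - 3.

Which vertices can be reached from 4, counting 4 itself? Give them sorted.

1, 2, 3, 4, 5

Start at 4.
Its neighbours: 1, 2, 3, 5.
Nothing further is reachable.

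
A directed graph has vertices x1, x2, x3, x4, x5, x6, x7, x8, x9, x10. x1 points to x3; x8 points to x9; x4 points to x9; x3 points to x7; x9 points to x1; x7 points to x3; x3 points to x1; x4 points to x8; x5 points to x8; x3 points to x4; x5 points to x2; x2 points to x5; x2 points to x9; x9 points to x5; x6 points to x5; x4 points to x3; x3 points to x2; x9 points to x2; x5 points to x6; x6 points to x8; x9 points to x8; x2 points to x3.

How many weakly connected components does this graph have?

From x1: component {x1, x2, x3, x4, x5, x6, x7, x8, x9}.
From x10: component {x10}.
That's 2 components.

2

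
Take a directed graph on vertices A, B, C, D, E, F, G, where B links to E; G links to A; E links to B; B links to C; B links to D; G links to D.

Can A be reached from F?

No

F has no outgoing edges, so nothing is reachable from it.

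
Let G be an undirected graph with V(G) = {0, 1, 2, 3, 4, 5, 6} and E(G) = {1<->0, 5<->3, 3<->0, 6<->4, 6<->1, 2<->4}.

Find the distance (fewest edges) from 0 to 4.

3

Distance 0: 0.
Distance 1: 1, 3.
Distance 2: 5, 6.
Distance 3: 4 — contains 4.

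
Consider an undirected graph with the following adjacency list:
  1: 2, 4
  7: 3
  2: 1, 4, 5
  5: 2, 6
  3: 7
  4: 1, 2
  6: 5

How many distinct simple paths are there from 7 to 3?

1

7–3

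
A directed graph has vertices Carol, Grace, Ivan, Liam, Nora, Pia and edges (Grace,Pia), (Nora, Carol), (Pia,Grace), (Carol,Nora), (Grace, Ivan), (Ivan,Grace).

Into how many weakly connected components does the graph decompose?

From Carol: component {Carol, Nora}.
From Grace: component {Grace, Ivan, Pia}.
From Liam: component {Liam}.
That's 3 components.

3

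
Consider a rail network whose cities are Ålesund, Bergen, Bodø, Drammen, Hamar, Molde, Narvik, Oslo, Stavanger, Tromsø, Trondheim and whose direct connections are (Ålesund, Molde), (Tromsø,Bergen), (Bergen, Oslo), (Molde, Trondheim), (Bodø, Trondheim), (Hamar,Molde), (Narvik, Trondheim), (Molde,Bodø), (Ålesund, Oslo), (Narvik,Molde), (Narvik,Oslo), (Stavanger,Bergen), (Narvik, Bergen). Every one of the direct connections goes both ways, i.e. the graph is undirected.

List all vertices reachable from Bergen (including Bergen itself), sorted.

Ålesund, Bergen, Bodø, Hamar, Molde, Narvik, Oslo, Stavanger, Tromsø, Trondheim

Start at Bergen.
Its neighbours: Narvik, Oslo, Stavanger, Tromsø.
Then their neighbours: Ålesund, Molde, Trondheim.
Then next layer: Bodø, Hamar.
Nothing further is reachable.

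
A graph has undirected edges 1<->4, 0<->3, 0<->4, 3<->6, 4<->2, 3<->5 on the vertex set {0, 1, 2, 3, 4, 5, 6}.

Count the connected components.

From 0: component {0, 1, 2, 3, 4, 5, 6}.
That's 1 component.

1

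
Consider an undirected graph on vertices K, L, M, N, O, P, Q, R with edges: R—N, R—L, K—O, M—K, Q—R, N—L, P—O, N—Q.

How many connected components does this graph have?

2

From K: component {K, M, O, P}.
From L: component {L, N, Q, R}.
That's 2 components.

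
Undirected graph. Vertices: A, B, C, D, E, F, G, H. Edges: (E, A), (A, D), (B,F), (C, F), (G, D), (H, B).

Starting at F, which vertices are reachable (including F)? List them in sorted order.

Start at F.
Its neighbours: B, C.
Then their neighbours: H.
Nothing further is reachable.

B, C, F, H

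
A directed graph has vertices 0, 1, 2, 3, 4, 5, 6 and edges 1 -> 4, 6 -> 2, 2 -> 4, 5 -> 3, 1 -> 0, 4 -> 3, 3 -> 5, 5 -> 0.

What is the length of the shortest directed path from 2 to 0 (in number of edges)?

Distance 0: 2.
Distance 1: 4.
Distance 2: 3.
Distance 3: 5.
Distance 4: 0 — contains 0.

4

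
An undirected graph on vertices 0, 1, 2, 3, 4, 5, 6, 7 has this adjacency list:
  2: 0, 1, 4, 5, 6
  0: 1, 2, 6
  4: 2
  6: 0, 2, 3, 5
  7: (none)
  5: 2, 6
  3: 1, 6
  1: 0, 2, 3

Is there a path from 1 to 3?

Yes

Explore from 1.
Distance 1: reach 0, 2, 3.
Found 3.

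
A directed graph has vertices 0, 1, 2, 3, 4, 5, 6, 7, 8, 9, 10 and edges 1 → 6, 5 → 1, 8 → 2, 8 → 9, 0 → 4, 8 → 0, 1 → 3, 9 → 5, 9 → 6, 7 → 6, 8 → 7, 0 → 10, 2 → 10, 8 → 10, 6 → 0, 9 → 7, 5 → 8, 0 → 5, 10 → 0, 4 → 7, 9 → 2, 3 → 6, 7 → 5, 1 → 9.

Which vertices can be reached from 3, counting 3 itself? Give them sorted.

Start at 3.
Its neighbours: 6.
Then their neighbours: 0.
Then next layer: 4, 5, 10.
Then next layer: 1, 7, 8.
Then next layer: 2, 9.
Every vertex is now reached.

0, 1, 2, 3, 4, 5, 6, 7, 8, 9, 10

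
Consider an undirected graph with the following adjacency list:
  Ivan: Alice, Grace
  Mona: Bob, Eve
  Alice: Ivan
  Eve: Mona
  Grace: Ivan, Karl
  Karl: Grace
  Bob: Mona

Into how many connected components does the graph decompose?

2

From Alice: component {Alice, Grace, Ivan, Karl}.
From Bob: component {Bob, Eve, Mona}.
That's 2 components.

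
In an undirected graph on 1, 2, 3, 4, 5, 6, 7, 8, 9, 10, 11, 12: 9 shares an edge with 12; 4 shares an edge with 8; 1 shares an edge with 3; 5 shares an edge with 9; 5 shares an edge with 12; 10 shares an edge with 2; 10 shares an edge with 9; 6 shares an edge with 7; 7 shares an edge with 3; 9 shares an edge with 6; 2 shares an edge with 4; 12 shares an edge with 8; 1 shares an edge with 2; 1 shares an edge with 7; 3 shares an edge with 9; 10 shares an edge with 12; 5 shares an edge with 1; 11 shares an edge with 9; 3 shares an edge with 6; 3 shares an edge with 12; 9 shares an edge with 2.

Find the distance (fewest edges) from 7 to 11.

Distance 0: 7.
Distance 1: 1, 3, 6.
Distance 2: 2, 5, 9, 12.
Distance 3: 4, 8, 10, 11 — contains 11.

3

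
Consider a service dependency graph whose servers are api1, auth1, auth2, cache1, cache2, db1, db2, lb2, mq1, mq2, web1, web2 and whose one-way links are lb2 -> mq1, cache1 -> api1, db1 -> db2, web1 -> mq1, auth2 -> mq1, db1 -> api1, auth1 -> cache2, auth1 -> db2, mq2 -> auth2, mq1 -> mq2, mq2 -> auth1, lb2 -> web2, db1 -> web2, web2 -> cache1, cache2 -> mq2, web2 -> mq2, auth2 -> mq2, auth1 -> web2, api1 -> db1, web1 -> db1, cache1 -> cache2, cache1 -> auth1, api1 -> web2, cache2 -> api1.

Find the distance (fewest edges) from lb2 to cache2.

3

Distance 0: lb2.
Distance 1: mq1, web2.
Distance 2: cache1, mq2.
Distance 3: api1, auth1, auth2, cache2 — contains cache2.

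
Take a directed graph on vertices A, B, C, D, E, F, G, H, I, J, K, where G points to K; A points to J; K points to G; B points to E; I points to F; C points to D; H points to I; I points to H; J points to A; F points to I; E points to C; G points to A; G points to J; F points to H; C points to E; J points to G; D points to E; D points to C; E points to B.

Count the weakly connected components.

From A: component {A, G, J, K}.
From B: component {B, C, D, E}.
From F: component {F, H, I}.
That's 3 components.

3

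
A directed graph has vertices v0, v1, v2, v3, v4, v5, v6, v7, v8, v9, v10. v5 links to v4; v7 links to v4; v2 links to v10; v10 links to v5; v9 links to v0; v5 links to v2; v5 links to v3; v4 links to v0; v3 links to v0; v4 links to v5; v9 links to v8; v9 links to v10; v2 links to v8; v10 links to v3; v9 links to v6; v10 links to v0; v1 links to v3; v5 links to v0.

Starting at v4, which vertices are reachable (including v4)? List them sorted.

v0, v2, v3, v4, v5, v8, v10

Start at v4.
Its neighbours: v0, v5.
Then their neighbours: v2, v3.
Then next layer: v8, v10.
Nothing further is reachable.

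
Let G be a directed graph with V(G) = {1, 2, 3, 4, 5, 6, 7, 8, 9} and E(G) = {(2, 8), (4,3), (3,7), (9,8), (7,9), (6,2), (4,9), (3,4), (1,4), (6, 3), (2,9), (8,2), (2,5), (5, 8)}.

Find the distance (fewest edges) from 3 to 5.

Distance 0: 3.
Distance 1: 4, 7.
Distance 2: 9.
Distance 3: 8.
Distance 4: 2.
Distance 5: 5 — contains 5.

5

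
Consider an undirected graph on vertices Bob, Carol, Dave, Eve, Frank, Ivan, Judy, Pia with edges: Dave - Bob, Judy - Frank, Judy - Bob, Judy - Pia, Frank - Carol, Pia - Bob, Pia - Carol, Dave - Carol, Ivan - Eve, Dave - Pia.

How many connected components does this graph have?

From Bob: component {Bob, Carol, Dave, Frank, Judy, Pia}.
From Eve: component {Eve, Ivan}.
That's 2 components.

2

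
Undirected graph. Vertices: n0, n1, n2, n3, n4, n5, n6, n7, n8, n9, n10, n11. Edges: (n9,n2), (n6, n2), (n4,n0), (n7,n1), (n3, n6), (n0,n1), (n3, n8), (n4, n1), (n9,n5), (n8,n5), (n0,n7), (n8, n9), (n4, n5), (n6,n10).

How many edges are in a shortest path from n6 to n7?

6

Distance 0: n6.
Distance 1: n2, n3, n10.
Distance 2: n8, n9.
Distance 3: n5.
Distance 4: n4.
Distance 5: n0, n1.
Distance 6: n7 — contains n7.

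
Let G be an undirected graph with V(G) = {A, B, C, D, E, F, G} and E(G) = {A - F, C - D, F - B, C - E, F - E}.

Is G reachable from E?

Explore from E.
Distance 1: reach C, F.
Distance 2: reach A, B, D.
The search is exhausted without reaching G; it lies in a different component.

No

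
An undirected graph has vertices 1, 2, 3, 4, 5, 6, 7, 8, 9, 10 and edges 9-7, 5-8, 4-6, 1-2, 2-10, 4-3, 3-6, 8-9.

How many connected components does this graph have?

From 1: component {1, 2, 10}.
From 3: component {3, 4, 6}.
From 5: component {5, 7, 8, 9}.
That's 3 components.

3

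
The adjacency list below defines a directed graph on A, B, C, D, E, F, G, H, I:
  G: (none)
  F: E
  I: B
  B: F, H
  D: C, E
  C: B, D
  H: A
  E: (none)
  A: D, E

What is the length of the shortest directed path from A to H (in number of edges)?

Distance 0: A.
Distance 1: D, E.
Distance 2: C.
Distance 3: B.
Distance 4: F, H — contains H.

4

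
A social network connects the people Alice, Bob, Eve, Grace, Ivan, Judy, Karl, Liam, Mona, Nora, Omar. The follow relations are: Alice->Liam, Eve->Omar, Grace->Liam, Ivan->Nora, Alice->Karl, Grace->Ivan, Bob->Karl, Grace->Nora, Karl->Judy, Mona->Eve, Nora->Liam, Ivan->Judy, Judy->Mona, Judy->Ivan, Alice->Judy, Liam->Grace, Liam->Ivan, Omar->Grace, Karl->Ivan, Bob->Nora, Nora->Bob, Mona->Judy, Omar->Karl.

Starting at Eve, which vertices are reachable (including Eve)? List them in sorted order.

Bob, Eve, Grace, Ivan, Judy, Karl, Liam, Mona, Nora, Omar

Start at Eve.
Its neighbours: Omar.
Then their neighbours: Grace, Karl.
Then next layer: Ivan, Judy, Liam, Nora.
Then next layer: Bob, Mona.
Nothing further is reachable.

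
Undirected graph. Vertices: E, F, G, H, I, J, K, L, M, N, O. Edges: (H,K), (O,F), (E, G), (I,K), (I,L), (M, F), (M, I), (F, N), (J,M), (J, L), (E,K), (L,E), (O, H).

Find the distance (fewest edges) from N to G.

6

Distance 0: N.
Distance 1: F.
Distance 2: M, O.
Distance 3: H, I, J.
Distance 4: K, L.
Distance 5: E.
Distance 6: G — contains G.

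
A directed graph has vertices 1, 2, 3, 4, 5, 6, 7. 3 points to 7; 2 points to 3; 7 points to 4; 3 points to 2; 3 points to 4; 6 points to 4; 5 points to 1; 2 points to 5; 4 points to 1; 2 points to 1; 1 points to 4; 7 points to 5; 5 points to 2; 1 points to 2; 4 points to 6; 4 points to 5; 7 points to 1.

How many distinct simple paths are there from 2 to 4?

6

2→1→4
2→3→4
2→3→7→1→4
2→3→7→4
2→3→7→5→1→4
2→5→1→4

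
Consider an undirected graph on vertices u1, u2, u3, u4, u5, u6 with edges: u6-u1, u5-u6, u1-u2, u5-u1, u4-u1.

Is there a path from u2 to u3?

Explore from u2.
Distance 1: reach u1.
Distance 2: reach u4, u5, u6.
The search is exhausted without reaching u3; it lies in a different component.

No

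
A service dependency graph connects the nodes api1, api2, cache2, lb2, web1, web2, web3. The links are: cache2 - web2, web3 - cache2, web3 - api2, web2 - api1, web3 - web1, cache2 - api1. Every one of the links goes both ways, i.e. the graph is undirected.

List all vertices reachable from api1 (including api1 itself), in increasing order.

api1, api2, cache2, web1, web2, web3

Start at api1.
Its neighbours: cache2, web2.
Then their neighbours: web3.
Then next layer: api2, web1.
Nothing further is reachable.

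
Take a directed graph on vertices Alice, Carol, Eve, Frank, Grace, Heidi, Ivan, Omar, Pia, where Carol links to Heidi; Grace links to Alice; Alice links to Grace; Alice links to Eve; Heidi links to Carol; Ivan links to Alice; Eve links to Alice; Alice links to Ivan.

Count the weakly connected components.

5

From Alice: component {Alice, Eve, Grace, Ivan}.
From Carol: component {Carol, Heidi}.
From Frank: component {Frank}.
From Omar: component {Omar}.
From Pia: component {Pia}.
That's 5 components.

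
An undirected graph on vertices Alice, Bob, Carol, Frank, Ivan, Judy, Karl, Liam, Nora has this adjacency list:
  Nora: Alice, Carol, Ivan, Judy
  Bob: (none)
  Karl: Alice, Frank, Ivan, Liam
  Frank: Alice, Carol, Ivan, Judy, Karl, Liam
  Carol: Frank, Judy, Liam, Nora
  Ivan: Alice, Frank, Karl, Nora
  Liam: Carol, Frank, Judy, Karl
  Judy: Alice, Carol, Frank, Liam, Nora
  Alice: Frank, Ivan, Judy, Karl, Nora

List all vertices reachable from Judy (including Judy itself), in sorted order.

Start at Judy.
Its neighbours: Alice, Carol, Frank, Liam, Nora.
Then their neighbours: Ivan, Karl.
Nothing further is reachable.

Alice, Carol, Frank, Ivan, Judy, Karl, Liam, Nora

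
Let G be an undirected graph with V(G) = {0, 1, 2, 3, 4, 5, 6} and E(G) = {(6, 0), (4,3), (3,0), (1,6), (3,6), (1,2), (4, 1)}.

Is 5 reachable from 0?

Explore from 0.
Distance 1: reach 3, 6.
Distance 2: reach 1, 4.
Distance 3: reach 2.
The search is exhausted without reaching 5; it lies in a different component.

No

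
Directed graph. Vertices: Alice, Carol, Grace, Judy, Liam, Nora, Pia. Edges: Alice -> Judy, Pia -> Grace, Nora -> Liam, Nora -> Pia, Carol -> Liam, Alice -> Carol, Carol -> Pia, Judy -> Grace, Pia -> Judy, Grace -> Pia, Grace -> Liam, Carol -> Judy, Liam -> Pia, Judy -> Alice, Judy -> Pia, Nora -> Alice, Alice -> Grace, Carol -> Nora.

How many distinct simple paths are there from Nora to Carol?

3

Nora→Alice→Carol
Nora→Liam→Pia→Judy→Alice→Carol
Nora→Pia→Judy→Alice→Carol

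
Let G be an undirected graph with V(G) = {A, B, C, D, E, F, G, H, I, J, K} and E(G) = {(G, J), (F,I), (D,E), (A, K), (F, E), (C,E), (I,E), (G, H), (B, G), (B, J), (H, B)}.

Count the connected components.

3

From A: component {A, K}.
From B: component {B, G, H, J}.
From C: component {C, D, E, F, I}.
That's 3 components.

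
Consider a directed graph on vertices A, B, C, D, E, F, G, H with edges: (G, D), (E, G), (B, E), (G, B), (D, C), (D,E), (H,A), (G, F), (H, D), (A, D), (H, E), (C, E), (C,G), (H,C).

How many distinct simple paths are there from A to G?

A→D→C→E→G
A→D→C→G
A→D→E→G

3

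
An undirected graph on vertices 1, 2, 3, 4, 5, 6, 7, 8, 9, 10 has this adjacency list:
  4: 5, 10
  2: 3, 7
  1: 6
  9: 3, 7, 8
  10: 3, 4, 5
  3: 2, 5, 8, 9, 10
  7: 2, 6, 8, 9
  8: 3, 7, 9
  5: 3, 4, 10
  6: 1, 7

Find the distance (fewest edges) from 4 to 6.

5

Distance 0: 4.
Distance 1: 5, 10.
Distance 2: 3.
Distance 3: 2, 8, 9.
Distance 4: 7.
Distance 5: 6 — contains 6.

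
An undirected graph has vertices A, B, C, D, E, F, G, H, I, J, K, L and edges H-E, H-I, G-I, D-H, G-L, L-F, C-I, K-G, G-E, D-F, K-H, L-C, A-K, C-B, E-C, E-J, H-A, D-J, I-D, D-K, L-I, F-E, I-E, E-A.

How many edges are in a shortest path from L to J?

Distance 0: L.
Distance 1: C, F, G, I.
Distance 2: B, D, E, H, K.
Distance 3: A, J — contains J.

3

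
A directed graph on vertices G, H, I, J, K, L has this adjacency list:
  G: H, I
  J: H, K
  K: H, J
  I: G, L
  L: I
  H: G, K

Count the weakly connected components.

From G: component {G, H, I, J, K, L}.
That's 1 component.

1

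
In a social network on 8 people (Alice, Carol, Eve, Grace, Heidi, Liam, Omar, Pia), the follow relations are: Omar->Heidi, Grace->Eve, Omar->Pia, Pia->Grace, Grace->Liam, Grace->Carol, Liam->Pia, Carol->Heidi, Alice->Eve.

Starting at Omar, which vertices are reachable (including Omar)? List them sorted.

Carol, Eve, Grace, Heidi, Liam, Omar, Pia

Start at Omar.
Its neighbours: Heidi, Pia.
Then their neighbours: Grace.
Then next layer: Carol, Eve, Liam.
Nothing further is reachable.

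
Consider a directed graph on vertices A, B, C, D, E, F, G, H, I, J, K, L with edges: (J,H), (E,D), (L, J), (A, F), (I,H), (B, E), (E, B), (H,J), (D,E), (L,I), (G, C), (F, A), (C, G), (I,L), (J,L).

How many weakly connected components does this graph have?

5

From A: component {A, F}.
From B: component {B, D, E}.
From C: component {C, G}.
From H: component {H, I, J, L}.
From K: component {K}.
That's 5 components.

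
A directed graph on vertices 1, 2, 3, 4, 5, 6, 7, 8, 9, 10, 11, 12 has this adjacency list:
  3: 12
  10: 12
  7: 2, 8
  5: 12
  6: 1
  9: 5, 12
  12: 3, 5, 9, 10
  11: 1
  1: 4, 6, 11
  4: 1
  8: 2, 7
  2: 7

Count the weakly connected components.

3

From 1: component {1, 4, 6, 11}.
From 2: component {2, 7, 8}.
From 3: component {3, 5, 9, 10, 12}.
That's 3 components.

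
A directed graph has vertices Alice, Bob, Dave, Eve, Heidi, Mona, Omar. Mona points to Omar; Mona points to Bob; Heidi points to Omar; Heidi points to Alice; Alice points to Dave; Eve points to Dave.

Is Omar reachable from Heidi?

Explore from Heidi.
Distance 1: reach Alice, Omar.
Found Omar.

Yes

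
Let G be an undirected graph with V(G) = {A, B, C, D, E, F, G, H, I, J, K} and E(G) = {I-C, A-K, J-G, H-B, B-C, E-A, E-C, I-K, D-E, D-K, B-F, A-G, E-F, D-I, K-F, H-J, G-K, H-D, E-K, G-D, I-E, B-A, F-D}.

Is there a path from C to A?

Explore from C.
Distance 1: reach B, E, I.
Distance 2: reach A, D, F, H, K.
Found A.

Yes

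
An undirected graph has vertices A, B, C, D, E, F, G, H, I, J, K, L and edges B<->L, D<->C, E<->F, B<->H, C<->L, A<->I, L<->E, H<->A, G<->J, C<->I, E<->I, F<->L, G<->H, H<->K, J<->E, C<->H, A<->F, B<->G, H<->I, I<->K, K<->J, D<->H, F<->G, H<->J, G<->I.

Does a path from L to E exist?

Yes

Explore from L.
Distance 1: reach B, C, E, F.
Found E.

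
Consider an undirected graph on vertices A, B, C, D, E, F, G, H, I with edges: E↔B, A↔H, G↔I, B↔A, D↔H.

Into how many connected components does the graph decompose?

4

From A: component {A, B, D, E, H}.
From C: component {C}.
From F: component {F}.
From G: component {G, I}.
That's 4 components.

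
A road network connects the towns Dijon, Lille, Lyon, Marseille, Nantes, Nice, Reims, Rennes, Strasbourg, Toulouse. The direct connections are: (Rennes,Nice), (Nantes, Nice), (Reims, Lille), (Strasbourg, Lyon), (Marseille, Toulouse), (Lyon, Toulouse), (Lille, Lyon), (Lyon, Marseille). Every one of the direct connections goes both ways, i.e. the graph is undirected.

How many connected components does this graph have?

3

From Dijon: component {Dijon}.
From Lille: component {Lille, Lyon, Marseille, Reims, Strasbourg, Toulouse}.
From Nantes: component {Nantes, Nice, Rennes}.
That's 3 components.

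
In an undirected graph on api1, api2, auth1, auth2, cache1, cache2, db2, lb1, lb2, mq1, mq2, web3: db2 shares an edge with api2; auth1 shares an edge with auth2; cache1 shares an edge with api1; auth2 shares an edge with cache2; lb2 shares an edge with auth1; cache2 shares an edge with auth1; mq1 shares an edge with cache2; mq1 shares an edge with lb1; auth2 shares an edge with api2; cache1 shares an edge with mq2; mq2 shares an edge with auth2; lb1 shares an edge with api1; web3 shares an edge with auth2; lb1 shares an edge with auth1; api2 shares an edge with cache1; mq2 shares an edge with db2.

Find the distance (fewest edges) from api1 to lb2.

3

Distance 0: api1.
Distance 1: cache1, lb1.
Distance 2: api2, auth1, mq1, mq2.
Distance 3: auth2, cache2, db2, lb2 — contains lb2.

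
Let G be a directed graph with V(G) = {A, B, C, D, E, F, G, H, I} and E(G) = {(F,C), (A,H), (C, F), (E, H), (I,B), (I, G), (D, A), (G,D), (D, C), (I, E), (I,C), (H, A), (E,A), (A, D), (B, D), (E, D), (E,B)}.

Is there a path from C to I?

No

Explore from C.
Distance 1: reach F.
The search from C is exhausted; no directed path reaches I.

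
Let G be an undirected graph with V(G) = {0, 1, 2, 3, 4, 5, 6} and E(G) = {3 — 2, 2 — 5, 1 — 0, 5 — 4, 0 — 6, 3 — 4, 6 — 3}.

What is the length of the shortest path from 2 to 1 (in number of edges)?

4

Distance 0: 2.
Distance 1: 3, 5.
Distance 2: 4, 6.
Distance 3: 0.
Distance 4: 1 — contains 1.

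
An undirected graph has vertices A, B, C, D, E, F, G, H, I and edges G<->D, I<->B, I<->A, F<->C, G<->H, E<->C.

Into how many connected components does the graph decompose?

From A: component {A, B, I}.
From C: component {C, E, F}.
From D: component {D, G, H}.
That's 3 components.

3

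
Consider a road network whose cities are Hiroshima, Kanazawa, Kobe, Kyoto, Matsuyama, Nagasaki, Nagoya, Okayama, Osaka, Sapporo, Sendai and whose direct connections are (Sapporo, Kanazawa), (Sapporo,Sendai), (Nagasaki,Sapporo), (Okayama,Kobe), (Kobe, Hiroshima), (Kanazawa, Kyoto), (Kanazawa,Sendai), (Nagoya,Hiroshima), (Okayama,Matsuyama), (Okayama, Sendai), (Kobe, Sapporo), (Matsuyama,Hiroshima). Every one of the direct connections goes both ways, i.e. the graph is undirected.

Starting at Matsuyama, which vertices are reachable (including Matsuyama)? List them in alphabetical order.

Hiroshima, Kanazawa, Kobe, Kyoto, Matsuyama, Nagasaki, Nagoya, Okayama, Sapporo, Sendai

Start at Matsuyama.
Its neighbours: Hiroshima, Okayama.
Then their neighbours: Kobe, Nagoya, Sendai.
Then next layer: Kanazawa, Sapporo.
Then next layer: Kyoto, Nagasaki.
Nothing further is reachable.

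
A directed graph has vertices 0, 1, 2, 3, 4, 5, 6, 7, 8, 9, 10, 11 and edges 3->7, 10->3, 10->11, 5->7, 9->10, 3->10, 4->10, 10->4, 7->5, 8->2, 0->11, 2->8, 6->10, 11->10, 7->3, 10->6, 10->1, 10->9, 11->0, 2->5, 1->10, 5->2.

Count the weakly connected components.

1

From 0: component {0, 1, 2, 3, 4, 5, 6, 7, 8, 9, 10, 11}.
That's 1 component.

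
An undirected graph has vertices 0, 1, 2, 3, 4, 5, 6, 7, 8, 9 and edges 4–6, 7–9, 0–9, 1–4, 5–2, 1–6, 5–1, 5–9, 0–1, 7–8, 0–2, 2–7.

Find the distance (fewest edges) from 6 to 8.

Distance 0: 6.
Distance 1: 1, 4.
Distance 2: 0, 5.
Distance 3: 2, 9.
Distance 4: 7.
Distance 5: 8 — contains 8.

5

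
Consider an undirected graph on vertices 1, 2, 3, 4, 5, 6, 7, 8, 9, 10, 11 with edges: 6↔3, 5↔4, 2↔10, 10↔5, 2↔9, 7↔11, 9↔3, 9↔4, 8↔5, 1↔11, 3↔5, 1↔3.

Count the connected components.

From 1: component {1, 2, 3, 4, 5, 6, 7, 8, 9, 10, 11}.
That's 1 component.

1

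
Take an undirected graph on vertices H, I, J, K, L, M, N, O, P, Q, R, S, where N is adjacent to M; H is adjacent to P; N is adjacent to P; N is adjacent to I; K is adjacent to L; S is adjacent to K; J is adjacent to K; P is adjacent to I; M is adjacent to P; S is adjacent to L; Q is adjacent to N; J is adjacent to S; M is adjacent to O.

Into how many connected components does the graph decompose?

3

From H: component {H, I, M, N, O, P, Q}.
From J: component {J, K, L, S}.
From R: component {R}.
That's 3 components.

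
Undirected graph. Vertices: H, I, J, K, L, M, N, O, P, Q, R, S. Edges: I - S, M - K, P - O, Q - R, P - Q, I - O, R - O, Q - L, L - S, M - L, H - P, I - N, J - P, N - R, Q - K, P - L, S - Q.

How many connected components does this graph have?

1

From H: component {H, I, J, K, L, M, N, O, P, Q, R, S}.
That's 1 component.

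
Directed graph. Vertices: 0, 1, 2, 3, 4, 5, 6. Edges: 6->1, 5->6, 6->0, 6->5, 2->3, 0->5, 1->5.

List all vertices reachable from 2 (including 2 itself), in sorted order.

Start at 2.
Its neighbours: 3.
Nothing further is reachable.

2, 3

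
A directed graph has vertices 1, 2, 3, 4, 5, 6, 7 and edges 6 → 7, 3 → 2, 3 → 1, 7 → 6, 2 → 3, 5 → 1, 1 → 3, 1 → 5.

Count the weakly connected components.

From 1: component {1, 2, 3, 5}.
From 4: component {4}.
From 6: component {6, 7}.
That's 3 components.

3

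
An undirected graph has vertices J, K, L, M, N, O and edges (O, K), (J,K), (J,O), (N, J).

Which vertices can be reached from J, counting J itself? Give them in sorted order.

Start at J.
Its neighbours: K, N, O.
Nothing further is reachable.

J, K, N, O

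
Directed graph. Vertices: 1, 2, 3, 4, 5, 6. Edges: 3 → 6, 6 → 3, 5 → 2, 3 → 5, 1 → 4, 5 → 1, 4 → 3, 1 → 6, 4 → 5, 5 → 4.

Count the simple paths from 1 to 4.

1→4
1→6→3→5→4

2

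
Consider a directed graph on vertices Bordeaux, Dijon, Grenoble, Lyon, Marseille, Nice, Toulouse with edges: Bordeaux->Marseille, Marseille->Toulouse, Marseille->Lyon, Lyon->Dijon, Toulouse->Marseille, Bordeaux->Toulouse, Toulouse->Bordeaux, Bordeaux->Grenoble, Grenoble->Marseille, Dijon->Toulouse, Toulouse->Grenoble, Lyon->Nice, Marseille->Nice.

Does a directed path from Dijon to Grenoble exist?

Explore from Dijon.
Distance 1: reach Toulouse.
Distance 2: reach Bordeaux, Grenoble, Marseille.
Found Grenoble.

Yes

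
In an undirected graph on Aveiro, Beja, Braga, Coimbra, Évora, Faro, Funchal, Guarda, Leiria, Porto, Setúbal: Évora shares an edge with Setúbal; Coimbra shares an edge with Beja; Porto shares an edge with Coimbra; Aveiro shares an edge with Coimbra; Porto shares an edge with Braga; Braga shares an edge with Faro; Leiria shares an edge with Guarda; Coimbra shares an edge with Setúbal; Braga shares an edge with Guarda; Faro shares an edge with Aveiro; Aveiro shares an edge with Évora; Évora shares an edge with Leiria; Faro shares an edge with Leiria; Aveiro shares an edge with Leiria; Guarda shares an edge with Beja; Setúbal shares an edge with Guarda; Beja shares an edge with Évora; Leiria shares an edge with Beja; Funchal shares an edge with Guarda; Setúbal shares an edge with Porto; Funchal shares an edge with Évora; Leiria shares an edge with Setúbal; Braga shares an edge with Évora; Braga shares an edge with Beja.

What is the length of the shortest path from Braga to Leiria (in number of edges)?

Distance 0: Braga.
Distance 1: Beja, Évora, Faro, Guarda, Porto.
Distance 2: Aveiro, Coimbra, Funchal, Leiria, Setúbal — contains Leiria.

2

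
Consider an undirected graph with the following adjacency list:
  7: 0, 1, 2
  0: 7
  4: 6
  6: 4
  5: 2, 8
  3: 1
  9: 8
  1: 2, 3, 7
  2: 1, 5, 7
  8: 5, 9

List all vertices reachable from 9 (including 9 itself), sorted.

Start at 9.
Its neighbours: 8.
Then their neighbours: 5.
Then next layer: 2.
Then next layer: 1, 7.
Then next layer: 0, 3.
Nothing further is reachable.

0, 1, 2, 3, 5, 7, 8, 9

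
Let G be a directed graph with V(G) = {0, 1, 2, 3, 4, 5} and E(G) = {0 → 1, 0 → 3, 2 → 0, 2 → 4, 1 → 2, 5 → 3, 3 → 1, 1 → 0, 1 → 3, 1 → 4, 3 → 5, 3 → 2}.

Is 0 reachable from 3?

Yes

Explore from 3.
Distance 1: reach 1, 2, 5.
Distance 2: reach 0, 4.
Found 0.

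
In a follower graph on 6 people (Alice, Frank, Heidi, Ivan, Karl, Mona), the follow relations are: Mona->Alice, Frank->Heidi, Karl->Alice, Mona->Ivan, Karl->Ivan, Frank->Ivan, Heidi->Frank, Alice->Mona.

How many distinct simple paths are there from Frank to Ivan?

1

Frank→Ivan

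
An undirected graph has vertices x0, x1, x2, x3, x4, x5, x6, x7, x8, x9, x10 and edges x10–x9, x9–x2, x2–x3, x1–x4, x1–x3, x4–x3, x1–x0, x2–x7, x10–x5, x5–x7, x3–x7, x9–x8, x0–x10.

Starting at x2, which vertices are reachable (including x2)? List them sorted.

x0, x1, x2, x3, x4, x5, x7, x8, x9, x10

Start at x2.
Its neighbours: x3, x7, x9.
Then their neighbours: x1, x4, x5, x8, x10.
Then next layer: x0.
Nothing further is reachable.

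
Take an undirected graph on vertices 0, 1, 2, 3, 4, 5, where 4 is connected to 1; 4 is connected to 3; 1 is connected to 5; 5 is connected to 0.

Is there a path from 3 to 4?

Explore from 3.
Distance 1: reach 4.
Found 4.

Yes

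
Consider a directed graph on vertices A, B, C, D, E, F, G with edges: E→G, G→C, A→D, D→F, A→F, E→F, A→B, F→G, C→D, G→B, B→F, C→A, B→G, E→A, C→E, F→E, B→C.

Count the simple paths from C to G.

16

C→A→B→F→E→G
C→A→B→F→G
C→A→B→G
C→A→D→F→E→G
C→A→D→F→G
C→A→F→E→G
C→A→F→G
C→D→F→E→A→B→G
... and 8 more.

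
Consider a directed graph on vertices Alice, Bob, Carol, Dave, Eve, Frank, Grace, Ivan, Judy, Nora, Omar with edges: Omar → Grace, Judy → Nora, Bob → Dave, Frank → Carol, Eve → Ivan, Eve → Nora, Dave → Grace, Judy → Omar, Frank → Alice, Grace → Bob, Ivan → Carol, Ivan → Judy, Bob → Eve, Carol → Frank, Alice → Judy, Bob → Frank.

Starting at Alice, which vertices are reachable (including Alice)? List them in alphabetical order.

Alice, Bob, Carol, Dave, Eve, Frank, Grace, Ivan, Judy, Nora, Omar

Start at Alice.
Its neighbours: Judy.
Then their neighbours: Nora, Omar.
Then next layer: Grace.
Then next layer: Bob.
Then next layer: Dave, Eve, Frank.
Then next layer: Carol, Ivan.
Every vertex is now reached.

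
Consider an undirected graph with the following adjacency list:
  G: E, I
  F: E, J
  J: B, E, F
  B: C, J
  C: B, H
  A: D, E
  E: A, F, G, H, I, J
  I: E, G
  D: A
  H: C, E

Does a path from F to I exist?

Explore from F.
Distance 1: reach E, J.
Distance 2: reach A, B, G, H, I.
Found I.

Yes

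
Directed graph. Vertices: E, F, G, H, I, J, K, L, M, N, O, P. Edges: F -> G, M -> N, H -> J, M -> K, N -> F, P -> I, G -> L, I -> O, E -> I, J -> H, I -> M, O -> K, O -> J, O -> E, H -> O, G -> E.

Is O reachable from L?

No

L has no outgoing edges, so nothing is reachable from it.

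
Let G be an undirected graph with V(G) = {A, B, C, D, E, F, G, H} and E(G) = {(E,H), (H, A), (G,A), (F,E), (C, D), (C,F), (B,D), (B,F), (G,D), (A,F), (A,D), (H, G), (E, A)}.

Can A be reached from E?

Explore from E.
Distance 1: reach A, F, H.
Found A.

Yes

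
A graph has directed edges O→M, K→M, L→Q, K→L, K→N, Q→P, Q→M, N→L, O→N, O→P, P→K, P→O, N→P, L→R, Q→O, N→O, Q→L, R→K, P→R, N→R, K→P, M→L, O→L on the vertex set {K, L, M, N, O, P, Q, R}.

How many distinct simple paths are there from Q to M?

Q→L→R→K→M
Q→L→R→K→N→O→M
Q→L→R→K→N→P→O→M
Q→L→R→K→P→O→M
Q→M
Q→O→L→R→K→M
Q→O→M
Q→O→N→L→R→K→M
... and 13 more.

21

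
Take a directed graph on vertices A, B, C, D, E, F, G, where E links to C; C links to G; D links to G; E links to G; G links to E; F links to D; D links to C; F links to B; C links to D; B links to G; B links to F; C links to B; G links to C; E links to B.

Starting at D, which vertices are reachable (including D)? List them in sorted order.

B, C, D, E, F, G

Start at D.
Its neighbours: C, G.
Then their neighbours: B, E.
Then next layer: F.
Nothing further is reachable.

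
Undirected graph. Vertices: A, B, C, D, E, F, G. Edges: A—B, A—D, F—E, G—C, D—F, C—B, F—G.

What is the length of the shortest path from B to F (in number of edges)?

3

Distance 0: B.
Distance 1: A, C.
Distance 2: D, G.
Distance 3: F — contains F.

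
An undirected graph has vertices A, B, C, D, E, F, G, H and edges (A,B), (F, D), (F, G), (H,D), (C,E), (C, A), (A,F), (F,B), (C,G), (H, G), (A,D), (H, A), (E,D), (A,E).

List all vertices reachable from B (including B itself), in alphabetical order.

A, B, C, D, E, F, G, H

Start at B.
Its neighbours: A, F.
Then their neighbours: C, D, E, G, H.
Every vertex is now reached.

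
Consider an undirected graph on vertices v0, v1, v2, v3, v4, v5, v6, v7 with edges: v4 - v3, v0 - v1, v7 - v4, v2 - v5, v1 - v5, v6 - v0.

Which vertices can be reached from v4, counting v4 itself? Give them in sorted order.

Start at v4.
Its neighbours: v3, v7.
Nothing further is reachable.

v3, v4, v7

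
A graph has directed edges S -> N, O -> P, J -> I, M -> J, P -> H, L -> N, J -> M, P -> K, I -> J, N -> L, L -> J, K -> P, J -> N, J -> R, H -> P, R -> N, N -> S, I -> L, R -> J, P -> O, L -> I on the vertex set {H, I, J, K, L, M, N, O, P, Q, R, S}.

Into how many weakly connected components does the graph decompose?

From H: component {H, K, O, P}.
From I: component {I, J, L, M, N, R, S}.
From Q: component {Q}.
That's 3 components.

3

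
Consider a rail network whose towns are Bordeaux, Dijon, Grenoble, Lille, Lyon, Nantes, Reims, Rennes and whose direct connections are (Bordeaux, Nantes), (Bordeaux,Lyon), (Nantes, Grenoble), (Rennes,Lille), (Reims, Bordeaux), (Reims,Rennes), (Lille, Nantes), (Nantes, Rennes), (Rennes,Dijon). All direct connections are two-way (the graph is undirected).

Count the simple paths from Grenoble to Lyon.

3

Grenoble–Nantes–Bordeaux–Lyon
Grenoble–Nantes–Lille–Rennes–Reims–Bordeaux–Lyon
Grenoble–Nantes–Rennes–Reims–Bordeaux–Lyon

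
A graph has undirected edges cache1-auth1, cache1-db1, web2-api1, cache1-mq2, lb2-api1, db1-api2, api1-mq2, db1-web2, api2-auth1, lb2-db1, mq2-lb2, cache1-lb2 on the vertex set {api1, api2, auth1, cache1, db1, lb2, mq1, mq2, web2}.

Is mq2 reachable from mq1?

No

mq1 has no edges, so nothing is reachable from it.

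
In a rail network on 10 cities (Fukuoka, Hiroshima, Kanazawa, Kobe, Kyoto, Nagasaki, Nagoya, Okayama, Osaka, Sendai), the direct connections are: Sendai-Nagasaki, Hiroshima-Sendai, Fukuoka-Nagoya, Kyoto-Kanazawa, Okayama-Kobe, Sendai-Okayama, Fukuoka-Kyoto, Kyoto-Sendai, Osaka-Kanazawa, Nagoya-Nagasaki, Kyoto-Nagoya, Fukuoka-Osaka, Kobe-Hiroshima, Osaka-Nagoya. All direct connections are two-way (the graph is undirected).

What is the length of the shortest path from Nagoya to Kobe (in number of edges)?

Distance 0: Nagoya.
Distance 1: Fukuoka, Kyoto, Nagasaki, Osaka.
Distance 2: Kanazawa, Sendai.
Distance 3: Hiroshima, Okayama.
Distance 4: Kobe — contains Kobe.

4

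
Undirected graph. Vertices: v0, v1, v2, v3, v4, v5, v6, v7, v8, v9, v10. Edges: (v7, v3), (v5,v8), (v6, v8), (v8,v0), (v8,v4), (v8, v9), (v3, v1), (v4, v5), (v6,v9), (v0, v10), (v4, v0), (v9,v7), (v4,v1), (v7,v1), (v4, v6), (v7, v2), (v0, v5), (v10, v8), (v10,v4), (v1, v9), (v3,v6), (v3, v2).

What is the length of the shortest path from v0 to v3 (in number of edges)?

3

Distance 0: v0.
Distance 1: v4, v5, v8, v10.
Distance 2: v1, v6, v9.
Distance 3: v3, v7 — contains v3.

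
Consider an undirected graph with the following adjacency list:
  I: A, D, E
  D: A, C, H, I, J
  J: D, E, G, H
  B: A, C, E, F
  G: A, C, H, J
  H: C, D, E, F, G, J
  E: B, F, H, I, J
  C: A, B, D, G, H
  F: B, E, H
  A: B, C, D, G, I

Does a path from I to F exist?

Yes

Explore from I.
Distance 1: reach A, D, E.
Distance 2: reach B, C, F, G, H, J.
Found F.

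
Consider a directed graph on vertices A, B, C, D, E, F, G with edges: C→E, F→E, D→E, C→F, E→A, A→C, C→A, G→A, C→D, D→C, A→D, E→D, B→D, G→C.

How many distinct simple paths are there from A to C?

2

A→C
A→D→C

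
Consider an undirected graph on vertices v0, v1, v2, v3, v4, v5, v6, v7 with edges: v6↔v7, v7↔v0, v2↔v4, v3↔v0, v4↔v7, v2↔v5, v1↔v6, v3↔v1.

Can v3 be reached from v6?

Explore from v6.
Distance 1: reach v1, v7.
Distance 2: reach v0, v3, v4.
Found v3.

Yes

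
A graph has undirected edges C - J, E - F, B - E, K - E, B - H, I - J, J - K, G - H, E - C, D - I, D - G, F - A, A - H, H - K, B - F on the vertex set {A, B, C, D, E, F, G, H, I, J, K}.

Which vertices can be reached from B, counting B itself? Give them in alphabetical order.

A, B, C, D, E, F, G, H, I, J, K

Start at B.
Its neighbours: E, F, H.
Then their neighbours: A, C, G, K.
Then next layer: D, J.
Then next layer: I.
Every vertex is now reached.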